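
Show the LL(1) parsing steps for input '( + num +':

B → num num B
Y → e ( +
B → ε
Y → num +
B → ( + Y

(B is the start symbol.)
Stack is shown with the top on the left.

Stack    Input        Action
----------------------------
B $      ( + num + $  output B → ( + Y
( + Y $  ( + num + $  match '('
+ Y $    + num + $    match '+'
Y $      num + $      output Y → num +
num + $  num + $      match 'num'
+ $      + $          match '+'
$        $            accept

The string is accepted.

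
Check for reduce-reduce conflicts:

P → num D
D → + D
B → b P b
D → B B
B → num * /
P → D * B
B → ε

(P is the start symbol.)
Augment with P' → P and build the canonical LR(0) collection (I0 = CLOSURE({[P' → . P]}), then GOTO on every symbol after a dot until no new states appear). It has 17 states:
  I0: { [B → . b P b], [B → . num * /], [B → .], [D → . + D], [D → . B B], [P → . D * B], [P → . num D], [P' → . P] }  — shift, reduce
  I1: { [B → . b P b], [B → . num * /], [B → .], [D → + . D], [D → . + D], [D → . B B] }  — shift, reduce
  I2: { [B → . b P b], [B → . num * /], [B → .], [D → B . B] }  — shift, reduce
  I3: { [P → D . * B] }  — shift
  I4: { [P' → P .] }  — accept
  I5: { [B → . b P b], [B → . num * /], [B → .], [B → b . P b], [D → . + D], [D → . B B], [P → . D * B], [P → . num D] }  — shift, reduce
  I6: { [B → . b P b], [B → . num * /], [B → .], [B → num . * /], [D → . + D], [D → . B B], [P → num . D] }  — shift, reduce
  I7: { [B → num * . /] }  — shift
  I8: { [P → num D .] }  — reduce
  I9: { [B → num . * /] }  — shift
  I10: { [B → num * / .] }  — reduce
  I11: { [B → b P . b] }  — shift
  I12: { [B → b P b .] }  — reduce
  I13: { [B → . b P b], [B → . num * /], [B → .], [P → D * . B] }  — shift, reduce
  I14: { [P → D * B .] }  — reduce
  I15: { [D → B B .] }  — reduce
  I16: { [D → + D .] }  — reduce

No state contains more than one complete item.

Answer: No reduce-reduce conflicts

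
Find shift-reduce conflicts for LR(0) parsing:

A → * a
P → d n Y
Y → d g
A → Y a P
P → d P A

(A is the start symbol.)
No shift-reduce conflicts

A shift-reduce conflict occurs when an LR(0) state has both:
  - a complete (reduce) item [A → α .] (dot at the end), and
  - a shift item [B → β . c γ] (dot before a terminal).

Augment with A' → A and build the canonical LR(0) collection (I0 = CLOSURE({[A' → . A]}), then GOTO on every symbol after a dot until no new states appear). It has 14 states:
  I0: { [A → . * a], [A → . Y a P], [A' → . A], [Y → . d g] }  — shift
  I1: { [A → * . a] }  — shift
  I2: { [A' → A .] }  — accept
  I3: { [A → Y . a P] }  — shift
  I4: { [Y → d . g] }  — shift
  I5: { [Y → d g .] }  — reduce
  I6: { [A → Y a . P], [P → . d P A], [P → . d n Y] }  — shift
  I7: { [A → Y a P .] }  — reduce
  I8: { [P → . d P A], [P → . d n Y], [P → d . P A], [P → d . n Y] }  — shift
  I9: { [A → . * a], [A → . Y a P], [P → d P . A], [Y → . d g] }  — shift
  I10: { [P → d n . Y], [Y → . d g] }  — shift
  I11: { [P → d n Y .] }  — reduce
  I12: { [P → d P A .] }  — reduce
  I13: { [A → * a .] }  — reduce

No state contains both a complete item and a shift item.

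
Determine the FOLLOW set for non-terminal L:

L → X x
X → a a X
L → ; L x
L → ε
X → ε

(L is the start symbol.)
To compute FOLLOW(L), find every occurrence of L on a right-hand side N → α L β: add FIRST(β) \ {ε}, and if β is empty or nullable also add FOLLOW(N). Iterate to a fixed point.

L is the start symbol, so $ ∈ FOLLOW(L).
In L → ; L x: L is followed by x, add FIRST(x) \ {ε} = { 'x' }

Taking the union: FOLLOW(L) = { $, 'x' }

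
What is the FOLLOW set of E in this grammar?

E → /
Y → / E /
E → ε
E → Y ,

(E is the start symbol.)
{ $, '/' }

E is the start symbol, so $ ∈ FOLLOW(E).
In Y → / E /: E is followed by '/', add FIRST('/') \ {ε} = { '/' }

Taking the union: FOLLOW(E) = { $, '/' }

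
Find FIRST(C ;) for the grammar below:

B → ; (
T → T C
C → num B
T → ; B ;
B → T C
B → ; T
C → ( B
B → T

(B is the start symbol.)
{ '(', 'num' }

FIRST sets of the non-terminals involved (from the grammar, by fixed-point iteration):
  FIRST(C) = { '(', 'num' }

To compute FIRST(C ;), process the symbols left to right:
Symbol C is a non-terminal. Add FIRST(C) \ {ε} = { '(', 'num' }
C is not nullable (ε ∉ FIRST(C)), so stop here.
FIRST(C ;) = { '(', 'num' }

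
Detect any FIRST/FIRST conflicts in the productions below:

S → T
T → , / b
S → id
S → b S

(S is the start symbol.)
No FIRST/FIRST conflicts.

A FIRST/FIRST conflict occurs when two productions N → α and N → β for the same non-terminal have FIRST(α) ∩ FIRST(β) ≠ ∅ (with ε ∈ FIRST of a nullable right-hand side, so two nullable alternatives also conflict).

FIRST sets of the non-terminals at (or reachable through a nullable prefix from) the front of some alternative:
  FIRST(T) = { ',' }

Productions for S:
  S → T: FIRST = { ',' }
  S → id: FIRST = { 'id' }
  S → b S: FIRST = { 'b' }
T has only one production, so no FIRST/FIRST conflict is possible there.

All alternatives of each non-terminal have pairwise disjoint FIRST sets.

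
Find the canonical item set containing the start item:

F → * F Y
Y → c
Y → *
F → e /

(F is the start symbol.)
{ [F → . * F Y], [F → . e /], [F' → . F] }

First, augment the grammar with F' → F
I₀ = CLOSURE({ [F' → . F] }):
  [F' → . F] has the dot before F: add [F → . * F Y], [F → . e /]
No further items can be added.

I₀ = { [F → . * F Y], [F → . e /], [F' → . F] }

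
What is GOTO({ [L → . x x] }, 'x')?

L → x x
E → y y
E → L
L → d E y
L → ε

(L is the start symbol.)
{ [L → x . x] }

GOTO(I, 'x') = CLOSURE({ [A → αX.β] : [A → α.Xβ] ∈ I, X = 'x' })

Items with dot before 'x', with the dot advanced:
  [L → . x x] → [L → x . x]
Closure adds nothing (no advanced item has the dot before a non-terminal).

GOTO = { [L → x . x] }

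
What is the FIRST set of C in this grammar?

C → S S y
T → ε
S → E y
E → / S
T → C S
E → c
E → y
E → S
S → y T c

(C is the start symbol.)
{ '/', 'c', 'y' }

FIRST sets of the other non-terminals involved (by the same procedure, iterated to a fixed point):
  FIRST(S) = { '/', 'c', 'y' }

From C → S S y:
  - S is a non-terminal: add FIRST(S) \ {ε} = { '/', 'c', 'y' }
    S is not nullable, so stop

Collecting: FIRST(C) = { '/', 'c', 'y' }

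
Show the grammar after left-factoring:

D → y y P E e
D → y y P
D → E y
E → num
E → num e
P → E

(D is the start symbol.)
Left-factoring transforms A → αβ₁ | αβ₂ into A → αA' and A' → β₁ | β₂
(α is the longest common prefix among the alternatives). Repeat until
no nonterminal has two alternatives with a common prefix.

Round 1: D has alternatives sharing prefix 'y y P'. Introduce D': D → y y P D'
  Add: D' → E e
  Add: D' → ε

Round 2: E has alternatives sharing prefix 'num'. Introduce E': E → num E'
  Add: E' → ε
  Add: E' → e

No remaining common prefixes — done.

Resulting grammar:
D → y y P D'
D' → E e
D' → ε
D → E y
E → num E'
E' → ε
E' → e
P → E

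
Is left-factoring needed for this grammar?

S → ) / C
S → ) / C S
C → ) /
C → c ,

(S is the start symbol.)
Left-factoring is needed when two productions for the same non-terminal
share a common prefix on the right-hand side.

Productions for S:
  S → ) / C
  S → ) / C S
Productions for C:
  C → ) /
  C → c ,

Found common prefix ') / C' in productions for S

Answer: Yes, S has productions with common prefix ') / C'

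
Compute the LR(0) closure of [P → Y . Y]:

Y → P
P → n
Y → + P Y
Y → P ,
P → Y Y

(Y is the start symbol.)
{ [P → . Y Y], [P → . n], [P → Y . Y], [Y → . + P Y], [Y → . P ,], [Y → . P] }

Start with: [P → Y . Y]
  [P → Y . Y] has the dot before Y: add [Y → . P], [Y → . + P Y], [Y → . P ,]
  [Y → . P] has the dot before P: add [P → . n], [P → . Y Y]
No further items can be added.

CLOSURE = { [P → . Y Y], [P → . n], [P → Y . Y], [Y → . + P Y], [Y → . P ,], [Y → . P] }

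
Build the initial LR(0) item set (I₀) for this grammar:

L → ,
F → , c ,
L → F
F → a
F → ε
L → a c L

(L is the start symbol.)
{ [F → . , c ,], [F → . a], [F → .], [L → . ,], [L → . F], [L → . a c L], [L' → . L] }

First, augment the grammar with L' → L
I₀ = CLOSURE({ [L' → . L] }):
  [L' → . L] has the dot before L: add [L → . ,], [L → . F], [L → . a c L]
  [L → . F] has the dot before F: add [F → . , c ,], [F → . a], [F → .]
No further items can be added.

I₀ = { [F → . , c ,], [F → . a], [F → .], [L → . ,], [L → . F], [L → . a c L], [L' → . L] }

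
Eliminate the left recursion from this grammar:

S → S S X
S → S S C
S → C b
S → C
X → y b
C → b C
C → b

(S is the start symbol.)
S → C b S'
S → C S'
S' → S X S'
S' → S C S'
S' → ε
X → y b
C → b C
C → b

S is directly left-recursive. The standard transformation for
  A → A α₁ | ... | A α_m | β₁ | ... | β_n
is
  A  → β₁ A' | ... | β_n A'
  A' → α₁ A' | ... | α_m A' | ε

S → C b becomes S → C b S'
S → C becomes S → C S'
S → S S X becomes S' → S X S'
S → S S C becomes S' → S C S'
Add S' → ε

Productions for other non-terminals are unchanged:
  X → y b
  C → b C
  C → b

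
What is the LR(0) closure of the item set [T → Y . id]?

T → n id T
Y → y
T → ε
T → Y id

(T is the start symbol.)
To compute CLOSURE, for each item [A → α.Bβ] where B is a non-terminal, add [B → .γ] for all productions B → γ; repeat for the newly added items until nothing changes.

Start with: [T → Y . id]
The dot precedes the terminal id, so nothing is added.

CLOSURE = { [T → Y . id] }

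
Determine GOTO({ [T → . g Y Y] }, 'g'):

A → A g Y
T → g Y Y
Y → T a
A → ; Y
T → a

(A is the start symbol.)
GOTO(I, 'g') = CLOSURE({ [A → αX.β] : [A → α.Xβ] ∈ I, X = 'g' })

Items with dot before 'g', with the dot advanced:
  [T → . g Y Y] → [T → g . Y Y]
Closure of the advanced items:
  [T → g . Y Y] has the dot before Y: add [Y → . T a]
  [Y → . T a] has the dot before T: add [T → . g Y Y], [T → . a]

GOTO = { [T → . a], [T → . g Y Y], [T → g . Y Y], [Y → . T a] }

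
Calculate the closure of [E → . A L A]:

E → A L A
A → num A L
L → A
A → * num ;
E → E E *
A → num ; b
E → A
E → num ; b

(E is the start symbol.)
To compute CLOSURE, for each item [A → α.Bβ] where B is a non-terminal, add [B → .γ] for all productions B → γ; repeat for the newly added items until nothing changes.

Start with: [E → . A L A]
  [E → . A L A] has the dot before A: add [A → . num A L], [A → . * num ;], [A → . num ; b]
No further items can be added.

CLOSURE = { [A → . * num ;], [A → . num ; b], [A → . num A L], [E → . A L A] }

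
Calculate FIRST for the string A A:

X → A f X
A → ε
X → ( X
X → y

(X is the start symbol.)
FIRST sets of the non-terminals involved (from the grammar, by fixed-point iteration):
  FIRST(A) = { ε }

To compute FIRST(A A), process the symbols left to right:
Symbol A is a non-terminal. Add FIRST(A) \ {ε} = { }
A is nullable (ε ∈ FIRST(A)), continue to the next symbol.
Symbol A is a non-terminal. Add FIRST(A) \ {ε} = { }
A is nullable (ε ∈ FIRST(A)), continue to the next symbol.
All symbols are nullable, so ε is in the result.
FIRST(A A) = { ε }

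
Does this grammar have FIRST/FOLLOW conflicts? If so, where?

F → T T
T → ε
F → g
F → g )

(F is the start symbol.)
No FIRST/FOLLOW conflicts.

Nullable non-terminals: F, T.
FIRST sets used below: FIRST(T) = { ε }

F: nullable alternative(s) F → T T; FOLLOW(F) = { $ }
  F → T T: FIRST \ {ε} = { } — this is the only nullable alternative, skip
  F → g: FIRST \ {ε} = { 'g' } — disjoint from FOLLOW(F)
  F → g ): FIRST \ {ε} = { 'g' } — disjoint from FOLLOW(F)
T has a nullable alternative but only one production, so nothing to check.

No FIRST/FOLLOW conflicts found.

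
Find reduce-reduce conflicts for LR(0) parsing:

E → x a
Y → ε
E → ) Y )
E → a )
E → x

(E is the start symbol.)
No reduce-reduce conflicts

Augment with E' → E and build the canonical LR(0) collection (I0 = CLOSURE({[E' → . E]}), then GOTO on every symbol after a dot until no new states appear). It has 9 states:
  I0: { [E → . ) Y )], [E → . a )], [E → . x a], [E → . x], [E' → . E] }  — shift
  I1: { [E → ) . Y )], [Y → .] }  — reduce
  I2: { [E' → E .] }  — accept
  I3: { [E → a . )] }  — shift
  I4: { [E → x . a], [E → x .] }  — shift, reduce
  I5: { [E → x a .] }  — reduce
  I6: { [E → a ) .] }  — reduce
  I7: { [E → ) Y . )] }  — shift
  I8: { [E → ) Y ) .] }  — reduce

No state contains more than one complete item.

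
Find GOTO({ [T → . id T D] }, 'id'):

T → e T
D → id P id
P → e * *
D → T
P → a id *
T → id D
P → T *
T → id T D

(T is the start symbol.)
GOTO(I, 'id') = CLOSURE({ [A → αX.β] : [A → α.Xβ] ∈ I, X = 'id' })

Items with dot before 'id', with the dot advanced:
  [T → . id T D] → [T → id . T D]
Closure of the advanced items:
  [T → id . T D] has the dot before T: add [T → . e T], [T → . id D], [T → . id T D]

GOTO = { [T → . e T], [T → . id D], [T → . id T D], [T → id . T D] }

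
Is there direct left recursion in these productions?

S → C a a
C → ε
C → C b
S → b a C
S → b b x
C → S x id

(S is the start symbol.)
Yes, C is left-recursive

Direct left recursion occurs when N → N α for some non-terminal N (the right-hand side begins with the left-hand side itself).

S → C a a: starts with C
C → ε: starts with ε
C → C b: LEFT RECURSIVE (starts with C)
S → b a C: starts with b
S → b b x: starts with b
C → S x id: starts with S

The grammar has direct left recursion on: C.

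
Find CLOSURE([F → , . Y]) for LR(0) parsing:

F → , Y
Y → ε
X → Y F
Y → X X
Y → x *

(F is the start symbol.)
{ [F → , . Y], [X → . Y F], [Y → . X X], [Y → . x *], [Y → .] }

Start with: [F → , . Y]
  [F → , . Y] has the dot before Y: add [Y → .], [Y → . X X], [Y → . x *]
  [Y → . X X] has the dot before X: add [X → . Y F]
No further items can be added.

CLOSURE = { [F → , . Y], [X → . Y F], [Y → . X X], [Y → . x *], [Y → .] }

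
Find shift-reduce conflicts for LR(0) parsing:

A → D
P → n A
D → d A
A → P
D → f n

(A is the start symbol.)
Augment with A' → A and build the canonical LR(0) collection (I0 = CLOSURE({[A' → . A]}), then GOTO on every symbol after a dot until no new states appear). It has 10 states:
  I0: { [A → . D], [A → . P], [A' → . A], [D → . d A], [D → . f n], [P → . n A] }  — shift
  I1: { [A' → A .] }  — accept
  I2: { [A → D .] }  — reduce
  I3: { [A → P .] }  — reduce
  I4: { [A → . D], [A → . P], [D → . d A], [D → . f n], [D → d . A], [P → . n A] }  — shift
  I5: { [D → f . n] }  — shift
  I6: { [A → . D], [A → . P], [D → . d A], [D → . f n], [P → . n A], [P → n . A] }  — shift
  I7: { [P → n A .] }  — reduce
  I8: { [D → f n .] }  — reduce
  I9: { [D → d A .] }  — reduce

No state contains both a complete item and a shift item.

Answer: No shift-reduce conflicts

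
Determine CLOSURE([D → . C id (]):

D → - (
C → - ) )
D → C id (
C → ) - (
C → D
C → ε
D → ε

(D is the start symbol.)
Start with: [D → . C id (]
  [D → . C id (] has the dot before C: add [C → . - ) )], [C → . ) - (], [C → . D], [C → .]
  [C → . D] has the dot before D: add [D → . - (], [D → .]
No further items can be added.

CLOSURE = { [C → . ) - (], [C → . - ) )], [C → . D], [C → .], [D → . - (], [D → . C id (], [D → .] }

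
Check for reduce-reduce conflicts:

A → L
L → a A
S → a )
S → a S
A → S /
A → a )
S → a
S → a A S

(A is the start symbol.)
A reduce-reduce conflict occurs when an LR(0) state has two complete items [A → α .] and [B → β .] — both call for a reduction, and with no lookahead the parser cannot choose between them.

Augment with A' → A and build the canonical LR(0) collection (I0 = CLOSURE({[A' → . A]}), then GOTO on every symbol after a dot until no new states appear). It has 13 states:
  I0: { [A → . L], [A → . S /], [A → . a )], [A' → . A], [L → . a A], [S → . a )], [S → . a A S], [S → . a S], [S → . a] }  — shift
  I1: { [A' → A .] }  — accept
  I2: { [A → L .] }  — reduce
  I3: { [A → S . /] }  — shift
  I4: { [A → . L], [A → . S /], [A → . a )], [A → a . )], [L → . a A], [L → a . A], [S → . a )], [S → . a A S], [S → . a S], [S → . a], [S → a . )], [S → a . A S], [S → a . S], [S → a .] }  — shift, reduce
  I5: { [A → a ) .], [S → a ) .] }  — 2 reduces
  I6: { [L → a A .], [S → . a )], [S → . a A S], [S → . a S], [S → . a], [S → a A . S] }  — shift, reduce
  I7: { [A → S . /], [S → a S .] }  — shift, reduce
  I8: { [A → S / .] }  — reduce
  I9: { [S → a A S .] }  — reduce
  I10: { [A → . L], [A → . S /], [A → . a )], [L → . a A], [S → . a )], [S → . a A S], [S → . a S], [S → . a], [S → a . )], [S → a . A S], [S → a . S], [S → a .] }  — shift, reduce
  I11: { [S → a ) .] }  — reduce
  I12: { [S → . a )], [S → . a A S], [S → . a S], [S → . a], [S → a A . S] }  — shift

I5 contains complete items [A → a ) .], [S → a ) .] — reduce-reduce conflict.

Answer: Yes — I5: [A → a ) .] vs [S → a ) .]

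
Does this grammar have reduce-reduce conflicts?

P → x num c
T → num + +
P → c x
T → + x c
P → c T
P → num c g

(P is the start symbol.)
A reduce-reduce conflict occurs when an LR(0) state has two complete items [A → α .] and [B → β .] — both call for a reduction, and with no lookahead the parser cannot choose between them.

Augment with P' → P and build the canonical LR(0) collection (I0 = CLOSURE({[P' → . P]}), then GOTO on every symbol after a dot until no new states appear). It has 17 states:
  I0: { [P → . c T], [P → . c x], [P → . num c g], [P → . x num c], [P' → . P] }  — shift
  I1: { [P' → P .] }  — accept
  I2: { [P → c . T], [P → c . x], [T → . + x c], [T → . num + +] }  — shift
  I3: { [P → num . c g] }  — shift
  I4: { [P → x . num c] }  — shift
  I5: { [P → x num . c] }  — shift
  I6: { [P → x num c .] }  — reduce
  I7: { [P → num c . g] }  — shift
  I8: { [P → num c g .] }  — reduce
  I9: { [T → + . x c] }  — shift
  I10: { [P → c T .] }  — reduce
  I11: { [T → num . + +] }  — shift
  I12: { [P → c x .] }  — reduce
  I13: { [T → num + . +] }  — shift
  I14: { [T → num + + .] }  — reduce
  I15: { [T → + x . c] }  — shift
  I16: { [T → + x c .] }  — reduce

No state contains more than one complete item.

Answer: No reduce-reduce conflicts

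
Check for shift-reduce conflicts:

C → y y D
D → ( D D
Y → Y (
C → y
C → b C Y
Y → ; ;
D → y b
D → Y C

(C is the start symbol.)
Augment with C' → C and build the canonical LR(0) collection (I0 = CLOSURE({[C' → . C]}), then GOTO on every symbol after a dot until no new states appear). It has 18 states:
  I0: { [C → . b C Y], [C → . y y D], [C → . y], [C' → . C] }  — shift
  I1: { [C' → C .] }  — accept
  I2: { [C → . b C Y], [C → . y y D], [C → . y], [C → b . C Y] }  — shift
  I3: { [C → y . y D], [C → y .] }  — shift, reduce
  I4: { [C → y y . D], [D → . ( D D], [D → . Y C], [D → . y b], [Y → . ; ;], [Y → . Y (] }  — shift
  I5: { [D → ( . D D], [D → . ( D D], [D → . Y C], [D → . y b], [Y → . ; ;], [Y → . Y (] }  — shift
  I6: { [Y → ; . ;] }  — shift
  I7: { [C → y y D .] }  — reduce
  I8: { [C → . b C Y], [C → . y y D], [C → . y], [D → Y . C], [Y → Y . (] }  — shift
  I9: { [D → y . b] }  — shift
  I10: { [D → y b .] }  — reduce
  I11: { [Y → Y ( .] }  — reduce
  I12: { [D → Y C .] }  — reduce
  I13: { [Y → ; ; .] }  — reduce
  I14: { [D → ( D . D], [D → . ( D D], [D → . Y C], [D → . y b], [Y → . ; ;], [Y → . Y (] }  — shift
  I15: { [D → ( D D .] }  — reduce
  I16: { [C → b C . Y], [Y → . ; ;], [Y → . Y (] }  — shift
  I17: { [C → b C Y .], [Y → Y . (] }  — shift, reduce

I3 contains reduce item [C → y .] and shift item [C → y . y D] — shift-reduce conflict.
I17 contains reduce item [C → b C Y .] and shift item [Y → Y . (] — shift-reduce conflict.

Answer: Yes — I3: [C → y .] vs [C → y . y D]; I17: [C → b C Y .] vs [Y → Y . (]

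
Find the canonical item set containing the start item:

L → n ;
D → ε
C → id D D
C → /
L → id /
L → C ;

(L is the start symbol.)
{ [C → . /], [C → . id D D], [L → . C ;], [L → . id /], [L → . n ;], [L' → . L] }

First, augment the grammar with L' → L
I₀ = CLOSURE({ [L' → . L] }):
  [L' → . L] has the dot before L: add [L → . n ;], [L → . id /], [L → . C ;]
  [L → . C ;] has the dot before C: add [C → . id D D], [C → . /]
No further items can be added.

I₀ = { [C → . /], [C → . id D D], [L → . C ;], [L → . id /], [L → . n ;], [L' → . L] }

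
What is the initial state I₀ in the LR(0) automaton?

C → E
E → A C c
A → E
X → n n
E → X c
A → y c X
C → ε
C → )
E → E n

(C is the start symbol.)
First, augment the grammar with C' → C
I₀ = CLOSURE({ [C' → . C] }):
  [C' → . C] has the dot before C: add [C → . E], [C → .], [C → . )]
  [C → . E] has the dot before E: add [E → . A C c], [E → . X c], [E → . E n]
  [E → . A C c] has the dot before A: add [A → . E], [A → . y c X]
  [E → . X c] has the dot before X: add [X → . n n]
No further items can be added.

I₀ = { [A → . E], [A → . y c X], [C → . )], [C → . E], [C → .], [C' → . C], [E → . A C c], [E → . E n], [E → . X c], [X → . n n] }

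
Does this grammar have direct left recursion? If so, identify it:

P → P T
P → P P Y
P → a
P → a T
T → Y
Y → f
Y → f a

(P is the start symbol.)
Yes, P is left-recursive

Direct left recursion occurs when N → N α for some non-terminal N (the right-hand side begins with the left-hand side itself).

P → P T: LEFT RECURSIVE (starts with P)
P → P P Y: LEFT RECURSIVE (starts with P)
P → a: starts with a
P → a T: starts with a
T → Y: starts with Y
Y → f: starts with f
Y → f a: starts with f

The grammar has direct left recursion on: P.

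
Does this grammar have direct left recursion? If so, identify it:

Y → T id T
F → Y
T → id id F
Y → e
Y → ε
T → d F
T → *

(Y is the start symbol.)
No direct left recursion

Direct left recursion occurs when N → N α for some non-terminal N (the right-hand side begins with the left-hand side itself).

Y → T id T: starts with T
F → Y: starts with Y
T → id id F: starts with id
Y → e: starts with e
Y → ε: starts with ε
T → d F: starts with d
T → *: starts with '*'

No direct left recursion found.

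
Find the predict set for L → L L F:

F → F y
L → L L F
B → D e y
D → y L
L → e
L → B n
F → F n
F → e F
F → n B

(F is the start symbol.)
PREDICT(L → L L F) = (FIRST(RHS) \ {ε}) ∪ (FOLLOW(L) if ε ∈ FIRST(RHS), i.e. RHS ⇒* ε)
FIRST(L) = { 'e', 'y' }
FIRST(L L F) = { 'e', 'y' }
ε ∉ FIRST(L L F), so FOLLOW(L) is not added.
PREDICT(L → L L F) = { 'e', 'y' }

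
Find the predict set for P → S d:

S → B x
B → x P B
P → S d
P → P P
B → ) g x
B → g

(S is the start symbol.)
PREDICT(P → S d) = (FIRST(RHS) \ {ε}) ∪ (FOLLOW(P) if ε ∈ FIRST(RHS), i.e. RHS ⇒* ε)
FIRST(S) = { ')', 'g', 'x' }
FIRST(S d) = { ')', 'g', 'x' }
ε ∉ FIRST(S d), so FOLLOW(P) is not added.
PREDICT(P → S d) = { ')', 'g', 'x' }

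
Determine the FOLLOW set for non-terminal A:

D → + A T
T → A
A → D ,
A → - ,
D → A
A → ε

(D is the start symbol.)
{ $, '+', ',', '-' }

To compute FOLLOW(A), find every occurrence of A on a right-hand side N → α A β: add FIRST(β) \ {ε}, and if β is empty or nullable also add FOLLOW(N). Iterate to a fixed point.

In D → + A T: A is followed by T, add FIRST(T) \ {ε} = { '+', ',', '-' }
  T is nullable, so also add FOLLOW(D)
In T → A: A is at the end, add FOLLOW(T)
In D → A: A is at the end, add FOLLOW(D)

The FOLLOW sets referred to above (computed the same way, to a fixed point):
  FOLLOW(D) = { $, ',' }
  FOLLOW(T) = { $, ',' }

Taking the union: FOLLOW(A) = { $, '+', ',', '-' }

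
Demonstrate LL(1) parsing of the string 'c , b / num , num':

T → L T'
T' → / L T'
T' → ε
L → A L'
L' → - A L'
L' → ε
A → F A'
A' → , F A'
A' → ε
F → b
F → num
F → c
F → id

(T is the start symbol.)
LL(1) parsing maintains a stack (initially the start symbol over $) and the input. At each step: if the stack top is a terminal, match it against the current input token; if it is a non-terminal N, replace it with the RHS of M[N, lookahead] (the unique production whose predict set contains the lookahead).

Stack is shown with the top on the left.

Stack           Input                Action
-------------------------------------------
T $             c , b / num , num $  output T → L T'
L T' $          c , b / num , num $  output L → A L'
A L' T' $       c , b / num , num $  output A → F A'
F A' L' T' $    c , b / num , num $  output F → c
c A' L' T' $    c , b / num , num $  match 'c'
A' L' T' $      , b / num , num $    output A' → , F A'
, F A' L' T' $  , b / num , num $    match ','
F A' L' T' $    b / num , num $      output F → b
b A' L' T' $    b / num , num $      match 'b'
A' L' T' $      / num , num $        output A' → ε
L' T' $         / num , num $        output L' → ε
T' $            / num , num $        output T' → / L T'
/ L T' $        / num , num $        match '/'
L T' $          num , num $          output L → A L'
A L' T' $       num , num $          output A → F A'
F A' L' T' $    num , num $          output F → num
num A' L' T' $  num , num $          match 'num'
A' L' T' $      , num $              output A' → , F A'
, F A' L' T' $  , num $              match ','
F A' L' T' $    num $                output F → num
num A' L' T' $  num $                match 'num'
A' L' T' $      $                    output A' → ε
L' T' $         $                    output L' → ε
T' $            $                    output T' → ε
$               $                    accept

The string is accepted.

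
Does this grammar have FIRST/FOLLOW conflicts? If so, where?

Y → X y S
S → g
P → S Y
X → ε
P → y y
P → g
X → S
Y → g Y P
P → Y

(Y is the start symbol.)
No FIRST/FOLLOW conflicts.

A FIRST/FOLLOW conflict occurs when a non-terminal N has a nullable alternative N → β (β ⇒* ε) and another alternative N → α with FIRST(α) ∩ FOLLOW(N) ≠ ∅: on such a lookahead the parser cannot decide between expanding α and letting N vanish via β.

Nullable non-terminals: X.
FIRST sets used below: FIRST(S) = { 'g' }

X: nullable alternative(s) X → ε; FOLLOW(X) = { 'y' }
  X → ε: FIRST \ {ε} = { } — this is the only nullable alternative, skip
  X → S: FIRST \ {ε} = { 'g' } — disjoint from FOLLOW(X)

P, S, Y have no nullable alternative, so no FIRST/FOLLOW check is needed there.

No FIRST/FOLLOW conflicts found.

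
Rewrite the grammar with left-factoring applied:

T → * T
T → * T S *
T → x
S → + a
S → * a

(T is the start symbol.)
Left-factoring transforms A → αβ₁ | αβ₂ into A → αA' and A' → β₁ | β₂
(α is the longest common prefix among the alternatives). Repeat until
no nonterminal has two alternatives with a common prefix.

Round 1: T has alternatives sharing prefix '* T'. Introduce T': T → * T T'
  Add: T' → ε
  Add: T' → S *

No remaining common prefixes — done.

Resulting grammar:
T → * T T'
T' → ε
T' → S *
T → x
S → + a
S → * a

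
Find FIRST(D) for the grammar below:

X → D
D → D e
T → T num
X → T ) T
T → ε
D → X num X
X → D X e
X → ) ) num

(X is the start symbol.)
To compute FIRST(D), examine every production with D on the left-hand side, reading each right-hand side left to right until a non-nullable symbol is reached.

FIRST sets of the other non-terminals involved (by the same procedure, iterated to a fixed point):
  FIRST(X) = { ')', 'num' }

From D → D e:
  - D is the symbol being defined: contributes nothing new
    D is not nullable, so stop
From D → X num X:
  - X is a non-terminal: add FIRST(X) \ {ε} = { ')', 'num' }
    X is not nullable, so stop

Collecting: FIRST(D) = { ')', 'num' }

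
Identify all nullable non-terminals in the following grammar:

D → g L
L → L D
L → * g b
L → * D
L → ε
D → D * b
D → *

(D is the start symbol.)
{ 'L' }

ε-productions: L → ε
So L is immediately nullable.
No further non-terminal can be added: every production for the remaining non-terminals contains a terminal or a non-nullable non-terminal.
Nullable = { 'L' }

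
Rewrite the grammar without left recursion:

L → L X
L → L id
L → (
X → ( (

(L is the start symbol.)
L is directly left-recursive. The standard transformation for
  A → A α₁ | ... | A α_m | β₁ | ... | β_n
is
  A  → β₁ A' | ... | β_n A'
  A' → α₁ A' | ... | α_m A' | ε

L → ( becomes L → ( L'
L → L X becomes L' → X L'
L → L id becomes L' → id L'
Add L' → ε

Productions for other non-terminals are unchanged:
  X → ( (

Resulting grammar:
L → ( L'
L' → X L'
L' → id L'
L' → ε
X → ( (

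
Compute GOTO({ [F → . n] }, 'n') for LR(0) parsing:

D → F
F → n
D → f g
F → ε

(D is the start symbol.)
GOTO(I, 'n') = CLOSURE({ [A → αX.β] : [A → α.Xβ] ∈ I, X = 'n' })

Items with dot before 'n', with the dot advanced:
  [F → . n] → [F → n .]
Closure adds nothing (no advanced item has the dot before a non-terminal).

GOTO = { [F → n .] }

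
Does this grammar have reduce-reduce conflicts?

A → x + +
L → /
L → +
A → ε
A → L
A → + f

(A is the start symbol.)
A reduce-reduce conflict occurs when an LR(0) state has two complete items [A → α .] and [B → β .] — both call for a reduction, and with no lookahead the parser cannot choose between them.

Augment with A' → A and build the canonical LR(0) collection (I0 = CLOSURE({[A' → . A]}), then GOTO on every symbol after a dot until no new states appear). It has 9 states:
  I0: { [A → . + f], [A → . L], [A → . x + +], [A → .], [A' → . A], [L → . +], [L → . /] }  — shift, reduce
  I1: { [A → + . f], [L → + .] }  — shift, reduce
  I2: { [L → / .] }  — reduce
  I3: { [A' → A .] }  — accept
  I4: { [A → L .] }  — reduce
  I5: { [A → x . + +] }  — shift
  I6: { [A → x + . +] }  — shift
  I7: { [A → x + + .] }  — reduce
  I8: { [A → + f .] }  — reduce

No state contains more than one complete item.

Answer: No reduce-reduce conflicts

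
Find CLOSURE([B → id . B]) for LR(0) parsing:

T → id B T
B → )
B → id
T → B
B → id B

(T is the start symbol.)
To compute CLOSURE, for each item [A → α.Bβ] where B is a non-terminal, add [B → .γ] for all productions B → γ; repeat for the newly added items until nothing changes.

Start with: [B → id . B]
  [B → id . B] has the dot before B: add [B → . )], [B → . id], [B → . id B]
No further items can be added.

CLOSURE = { [B → . )], [B → . id B], [B → . id], [B → id . B] }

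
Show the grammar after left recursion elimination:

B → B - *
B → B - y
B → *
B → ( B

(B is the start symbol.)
B → * B'
B → ( B B'
B' → - * B'
B' → - y B'
B' → ε

B is directly left-recursive. The standard transformation for
  A → A α₁ | ... | A α_m | β₁ | ... | β_n
is
  A  → β₁ A' | ... | β_n A'
  A' → α₁ A' | ... | α_m A' | ε

B → * becomes B → * B'
B → ( B becomes B → ( B B'
B → B - * becomes B' → - * B'
B → B - y becomes B' → - y B'
Add B' → ε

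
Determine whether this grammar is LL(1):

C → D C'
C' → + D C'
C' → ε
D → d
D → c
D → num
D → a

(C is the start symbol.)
Relevant sets:
  FOLLOW(C') = { $ }

For C':
  PREDICT(C' → '+' D C') = { '+' }
  PREDICT(C' → ε) = { $ }
For D:
  PREDICT(D → d) = { 'd' }
  PREDICT(D → c) = { 'c' }
  PREDICT(D → num) = { 'num' }
  PREDICT(D → a) = { 'a' }
C has a single production, so nothing to check there.

All predict sets are disjoint. The grammar IS LL(1).

Answer: Yes, the grammar is LL(1).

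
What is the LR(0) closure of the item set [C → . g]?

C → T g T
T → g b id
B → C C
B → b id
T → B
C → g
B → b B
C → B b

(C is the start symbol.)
To compute CLOSURE, for each item [A → α.Bβ] where B is a non-terminal, add [B → .γ] for all productions B → γ; repeat for the newly added items until nothing changes.

Start with: [C → . g]
The dot precedes the terminal g, so nothing is added.

CLOSURE = { [C → . g] }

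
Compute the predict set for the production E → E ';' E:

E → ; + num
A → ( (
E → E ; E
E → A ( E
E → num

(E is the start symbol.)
{ '(', ';', 'num' }

PREDICT(E → E ';' E) = (FIRST(RHS) \ {ε}) ∪ (FOLLOW(E) if ε ∈ FIRST(RHS), i.e. RHS ⇒* ε)
FIRST(E) = { '(', ';', 'num' }
FIRST(E ';' E) = { '(', ';', 'num' }
ε ∉ FIRST(E ';' E), so FOLLOW(E) is not added.
PREDICT(E → E ';' E) = { '(', ';', 'num' }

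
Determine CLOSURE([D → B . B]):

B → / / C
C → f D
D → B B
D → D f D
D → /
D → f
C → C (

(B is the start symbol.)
{ [B → . / / C], [D → B . B] }

Start with: [D → B . B]
  [D → B . B] has the dot before B: add [B → . / / C]
No further items can be added.

CLOSURE = { [B → . / / C], [D → B . B] }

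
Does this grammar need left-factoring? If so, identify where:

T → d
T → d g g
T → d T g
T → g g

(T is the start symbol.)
Yes, T has productions with common prefix 'd'

Left-factoring is needed when two productions for the same non-terminal
share a common prefix on the right-hand side.

Productions for T:
  T → d
  T → d g g
  T → d T g
  T → g g

Found common prefix 'd' in productions for T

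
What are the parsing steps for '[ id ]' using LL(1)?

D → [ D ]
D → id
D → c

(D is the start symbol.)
LL(1) parsing maintains a stack (initially the start symbol over $) and the input. At each step: if the stack top is a terminal, match it against the current input token; if it is a non-terminal N, replace it with the RHS of M[N, lookahead] (the unique production whose predict set contains the lookahead).

Stack is shown with the top on the left.

Stack    Input     Action
-------------------------
D $      [ id ] $  output D → [ D ]
[ D ] $  [ id ] $  match '['
D ] $    id ] $    output D → id
id ] $   id ] $    match 'id'
] $      ] $       match ']'
$        $         accept

The string is accepted.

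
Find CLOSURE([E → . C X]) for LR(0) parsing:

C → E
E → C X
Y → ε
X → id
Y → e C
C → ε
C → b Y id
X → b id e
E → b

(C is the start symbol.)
Start with: [E → . C X]
  [E → . C X] has the dot before C: add [C → . E], [C → .], [C → . b Y id]
  [C → . E] has the dot before E: add [E → . b]
No further items can be added.

CLOSURE = { [C → . E], [C → . b Y id], [C → .], [E → . C X], [E → . b] }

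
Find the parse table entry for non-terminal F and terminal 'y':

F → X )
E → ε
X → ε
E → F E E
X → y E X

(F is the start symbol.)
F → X )

To find M[F, 'y'], we find productions for F where 'y' is in the predict set (PREDICT(N → α) = (FIRST(α) \ {ε}) ∪ (FOLLOW(N) if α ⇒* ε)).

Relevant sets:
  FIRST(X) = { 'y', ε }

F → X ): PREDICT = { ')', 'y' }
  'y' is in predict set, so this production goes in M[F, 'y']

M[F, 'y'] = F → X )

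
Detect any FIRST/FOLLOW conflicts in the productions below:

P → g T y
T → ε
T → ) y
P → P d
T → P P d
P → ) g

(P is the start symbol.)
No FIRST/FOLLOW conflicts.

A FIRST/FOLLOW conflict occurs when a non-terminal N has a nullable alternative N → β (β ⇒* ε) and another alternative N → α with FIRST(α) ∩ FOLLOW(N) ≠ ∅: on such a lookahead the parser cannot decide between expanding α and letting N vanish via β.

Nullable non-terminals: T.
FIRST sets used below: FIRST(P) = { ')', 'g' }

T: nullable alternative(s) T → ε; FOLLOW(T) = { 'y' }
  T → ε: FIRST \ {ε} = { } — this is the only nullable alternative, skip
  T → ) y: FIRST \ {ε} = { ')' } — disjoint from FOLLOW(T)
  T → P P d: FIRST \ {ε} = { ')', 'g' } — disjoint from FOLLOW(T)

P has no nullable alternative, so no FIRST/FOLLOW check is needed there.

No FIRST/FOLLOW conflicts found.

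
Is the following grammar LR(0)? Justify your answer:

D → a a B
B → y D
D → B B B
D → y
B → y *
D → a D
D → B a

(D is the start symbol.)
A grammar is LR(0) if no state in the canonical LR(0) collection has:
  - both a shift item (dot before a terminal) and a complete item (shift-reduce conflict), or
  - two or more complete items (reduce-reduce conflict; the accept item [D' → D .] counts as a complete item here).

Augment with D' → D and build the canonical LR(0) collection (I0 = CLOSURE({[D' → . D]}), then GOTO on every symbol after a dot until no new states appear). It has 14 states:
  I0: { [B → . y *], [B → . y D], [D → . B B B], [D → . B a], [D → . a D], [D → . a a B], [D → . y], [D' → . D] }  — shift
  I1: { [B → . y *], [B → . y D], [D → B . B B], [D → B . a] }  — shift
  I2: { [D' → D .] }  — accept
  I3: { [B → . y *], [B → . y D], [D → . B B B], [D → . B a], [D → . a D], [D → . a a B], [D → . y], [D → a . D], [D → a . a B] }  — shift
  I4: { [B → . y *], [B → . y D], [B → y . *], [B → y . D], [D → . B B B], [D → . B a], [D → . a D], [D → . a a B], [D → . y], [D → y .] }  — shift, reduce
  I5: { [B → y * .] }  — reduce
  I6: { [B → y D .] }  — reduce
  I7: { [D → a D .] }  — reduce
  I8: { [B → . y *], [B → . y D], [D → . B B B], [D → . B a], [D → . a D], [D → . a a B], [D → . y], [D → a . D], [D → a . a B], [D → a a . B] }  — shift
  I9: { [B → . y *], [B → . y D], [D → B . B B], [D → B . a], [D → a a B .] }  — shift, reduce
  I10: { [B → . y *], [B → . y D], [D → B B . B] }  — shift
  I11: { [D → B a .] }  — reduce
  I12: { [B → . y *], [B → . y D], [B → y . *], [B → y . D], [D → . B B B], [D → . B a], [D → . a D], [D → . a a B], [D → . y] }  — shift
  I13: { [D → B B B .] }  — reduce

Conflict in state I4:
  Shift-reduce conflict between [D → y .] and [B → . y *]
So the grammar is NOT LR(0).

Answer: No. Shift-reduce conflict between [D → y .] and [B → . y *]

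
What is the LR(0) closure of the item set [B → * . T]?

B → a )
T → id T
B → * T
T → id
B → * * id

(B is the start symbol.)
{ [B → * . T], [T → . id T], [T → . id] }

Start with: [B → * . T]
  [B → * . T] has the dot before T: add [T → . id T], [T → . id]
No further items can be added.

CLOSURE = { [B → * . T], [T → . id T], [T → . id] }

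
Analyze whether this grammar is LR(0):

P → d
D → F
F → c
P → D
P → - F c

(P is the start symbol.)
A grammar is LR(0) if no state in the canonical LR(0) collection has:
  - both a shift item (dot before a terminal) and a complete item (shift-reduce conflict), or
  - two or more complete items (reduce-reduce conflict; the accept item [P' → P .] counts as a complete item here).

Augment with P' → P and build the canonical LR(0) collection (I0 = CLOSURE({[P' → . P]}), then GOTO on every symbol after a dot until no new states appear). It has 9 states:
  I0: { [D → . F], [F → . c], [P → . - F c], [P → . D], [P → . d], [P' → . P] }  — shift
  I1: { [F → . c], [P → - . F c] }  — shift
  I2: { [P → D .] }  — reduce
  I3: { [D → F .] }  — reduce
  I4: { [P' → P .] }  — accept
  I5: { [F → c .] }  — reduce
  I6: { [P → d .] }  — reduce
  I7: { [P → - F . c] }  — shift
  I8: { [P → - F c .] }  — reduce

Every state is either a pure shift/goto state or contains exactly one complete item and nothing to shift — no conflicts. The grammar is LR(0).

Answer: Yes, the grammar is LR(0)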